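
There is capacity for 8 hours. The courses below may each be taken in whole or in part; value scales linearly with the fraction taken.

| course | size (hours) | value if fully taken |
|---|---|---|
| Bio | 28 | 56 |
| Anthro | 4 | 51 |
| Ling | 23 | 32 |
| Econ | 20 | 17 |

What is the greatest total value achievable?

59

Sort by value density: Anthro 51/4≈12.8, Bio 56/28≈2, Ling 32/23≈1.39, Econ 17/20≈0.85.
All 4 hours of Anthro fit (value 51) — 4 remain.
4 hours left: a 4/28 share of Bio gives 56×4/28 = 8.
Total value = 59.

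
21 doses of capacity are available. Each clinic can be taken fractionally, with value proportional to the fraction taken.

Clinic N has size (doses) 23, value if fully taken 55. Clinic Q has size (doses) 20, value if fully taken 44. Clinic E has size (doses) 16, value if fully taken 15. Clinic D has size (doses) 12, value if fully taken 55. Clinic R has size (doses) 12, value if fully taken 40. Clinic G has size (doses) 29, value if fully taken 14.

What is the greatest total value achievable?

Sort by value density: Clinic D 55/12≈4.58, Clinic R 40/12≈3.33, Clinic N 55/23≈2.39, Clinic Q 44/20≈2.2, Clinic E 15/16≈0.938, Clinic G 14/29≈0.483.
Clinic D: take in full, 12 doses for value 55 → 9 left.
9 doses left: a 9/12 share of Clinic R gives 40×9/12 = 30.
Total value = 85.

85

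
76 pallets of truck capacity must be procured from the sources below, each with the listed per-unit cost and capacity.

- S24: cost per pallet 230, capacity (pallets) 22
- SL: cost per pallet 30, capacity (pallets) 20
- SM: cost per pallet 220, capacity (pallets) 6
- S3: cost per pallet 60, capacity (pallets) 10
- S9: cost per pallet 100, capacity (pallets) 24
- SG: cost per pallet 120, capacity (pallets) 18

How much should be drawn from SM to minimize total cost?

4

Cheapest first:
Take 20 from SL at 30 ; need 56 more.
Take 10 from S3 at 60 ; need 46 more.
S9 at 100: take all 24 pallets ; 22 still needed.
SG at 120: take all 18 pallets ; 4 still needed.
SM (220): take the remaining 4 ; done.
S24: unused.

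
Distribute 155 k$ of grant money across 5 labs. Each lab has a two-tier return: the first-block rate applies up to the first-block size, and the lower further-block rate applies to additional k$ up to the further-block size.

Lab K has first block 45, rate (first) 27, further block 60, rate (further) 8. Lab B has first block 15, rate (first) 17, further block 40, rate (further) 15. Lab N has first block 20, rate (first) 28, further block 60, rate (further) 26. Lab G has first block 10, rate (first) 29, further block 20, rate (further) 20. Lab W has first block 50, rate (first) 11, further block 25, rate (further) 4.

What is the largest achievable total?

Order all 10 blocks by rate: Lab G/tier1 29 > Lab N/tier1 28 > Lab K/tier1 27 > Lab N/tier2 26 > Lab G/tier2 20 > Lab B/tier1 17 > Lab B/tier2 15 > Lab W/tier1 11 > Lab K/tier2 8 > Lab W/tier2 4.
Lab G/tier1 (29): +10 ; 145 left.
Fill Lab N tier1 block (20 at 28) ; 125 left.
Fill Lab K tier1 block (45 at 27) ; 80 left.
Fill Lab N tier2 block (60 at 26) ; 20 left.
Fill Lab G tier2 block (20 at 20) ; 0 left.
Total = 29×10 + 28×20 + 27×45 + 26×60 + 20×20 = 4025.

4025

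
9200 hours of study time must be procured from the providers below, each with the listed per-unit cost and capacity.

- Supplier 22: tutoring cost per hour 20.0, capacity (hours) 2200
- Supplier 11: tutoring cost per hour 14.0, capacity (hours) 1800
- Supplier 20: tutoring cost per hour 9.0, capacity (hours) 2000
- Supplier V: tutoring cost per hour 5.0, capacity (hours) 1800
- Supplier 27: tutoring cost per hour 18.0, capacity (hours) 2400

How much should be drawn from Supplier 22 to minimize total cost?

1200

Fill from the cheapest provider first.
Supplier V (5.0): use full 1800 — 7400 hours to go.
Supplier 20 (9.0): use full 2000 — 5400 hours to go.
Supplier 11 (14.0): use full 1800 — 3600 hours to go.
Take 2400 from Supplier 27 at 18.0 — need 1200 more.
Supplier 22 at 20.0: take 1200 of its 2200 — requirement met.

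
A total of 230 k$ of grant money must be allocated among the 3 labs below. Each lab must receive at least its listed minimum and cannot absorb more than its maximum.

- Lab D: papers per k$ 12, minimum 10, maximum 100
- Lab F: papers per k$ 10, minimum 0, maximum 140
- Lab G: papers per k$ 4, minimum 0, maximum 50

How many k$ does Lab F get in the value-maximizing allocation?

130

Meeting every minimum uses 10+0+0 = 10 k$, leaving 220.
Rank by papers per k$: Lab D 12 > Lab F 10 > Lab G 4.
Lab D takes 90 more to reach its cap of 100 — 130 left.
Only 130 left; Lab F takes them to reach 130.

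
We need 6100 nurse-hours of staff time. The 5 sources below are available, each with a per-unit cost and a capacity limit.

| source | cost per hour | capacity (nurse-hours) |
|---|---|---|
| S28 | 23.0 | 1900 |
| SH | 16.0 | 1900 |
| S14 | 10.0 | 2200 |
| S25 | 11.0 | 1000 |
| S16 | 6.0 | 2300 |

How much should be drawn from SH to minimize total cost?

Fill from the cheapest source first.
S16 (6.0): use full 2300 → 3800 nurse-hours to go.
S14 (10.0): use full 2200 → 1600 nurse-hours to go.
Take 1000 from S25 at 11.0 → need 600 more.
Take 600 from SH at 16.0 to finish.
S28: unused.

600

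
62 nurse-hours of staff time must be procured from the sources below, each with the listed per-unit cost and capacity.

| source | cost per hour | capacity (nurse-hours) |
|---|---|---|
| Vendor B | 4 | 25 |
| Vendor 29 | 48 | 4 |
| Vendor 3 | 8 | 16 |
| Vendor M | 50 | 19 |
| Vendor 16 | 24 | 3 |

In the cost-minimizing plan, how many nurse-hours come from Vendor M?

14

Cheapest first:
Take 25 from Vendor B at 4 → need 37 more.
Take 16 from Vendor 3 at 8 → need 21 more.
Vendor 16 at 24: take all 3 nurse-hours → 18 still needed.
Take 4 from Vendor 29 at 48 → need 14 more.
Vendor M at 50: take 14 of its 19 → requirement met.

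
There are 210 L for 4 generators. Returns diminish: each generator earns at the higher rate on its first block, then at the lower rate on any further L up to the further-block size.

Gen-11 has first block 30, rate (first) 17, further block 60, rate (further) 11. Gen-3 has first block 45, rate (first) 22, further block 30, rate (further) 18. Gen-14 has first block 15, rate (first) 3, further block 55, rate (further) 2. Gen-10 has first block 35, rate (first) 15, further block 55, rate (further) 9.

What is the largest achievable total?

Rank every tier by rate: Gen-3/tier1 22 > Gen-3/tier2 18 > Gen-11/tier1 17 > Gen-10/tier1 15 > Gen-11/tier2 11 > Gen-10/tier2 9 > Gen-14/tier1 3 > Gen-14/tier2 2.
Fill Gen-3 tier1 block (45 at 22) → 165 left.
Gen-3/tier2 (18): +30 → 135 left.
Gen-11 tier1 at 17: fill all 30 → 105 left.
Gen-10 tier1 at 15: fill all 35 → 70 left.
Fill Gen-11 tier2 block (60 at 11) → 10 left.
Gen-10/tier2: +10 of 55 at 9; pool empty.
Total = 22×45 + 18×30 + 17×30 + 15×35 + 11×60 + 9×10 = 3315.

3315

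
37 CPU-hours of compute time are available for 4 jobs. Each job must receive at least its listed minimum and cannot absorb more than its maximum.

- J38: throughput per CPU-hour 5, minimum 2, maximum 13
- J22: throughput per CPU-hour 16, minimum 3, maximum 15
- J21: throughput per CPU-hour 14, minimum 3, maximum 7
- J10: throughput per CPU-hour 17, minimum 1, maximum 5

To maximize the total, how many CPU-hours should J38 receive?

Meeting every minimum uses 2+3+3+1 = 9 CPU-hours, leaving 28.
Highest throughput per CPU-hour first: J10 17 > J22 16 > J21 14 > J38 5.
J10: +4 to 5 (cap) → 24 left.
Give J22 12 more to hit its cap of 15 → 12 left.
J21 takes 4 more to reach its cap of 7 → 8 left.
J38: +8 (room for 11) → 10. Pool exhausted.

10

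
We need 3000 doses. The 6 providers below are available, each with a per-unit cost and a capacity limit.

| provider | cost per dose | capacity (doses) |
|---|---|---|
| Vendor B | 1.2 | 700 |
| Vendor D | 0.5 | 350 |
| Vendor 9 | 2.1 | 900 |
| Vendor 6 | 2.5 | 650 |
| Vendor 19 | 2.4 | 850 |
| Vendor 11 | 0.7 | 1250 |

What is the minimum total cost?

3360

Use providers in increasing cost order.
Vendor D (0.5): use full 350 → 2650 doses to go.
Vendor 11 (0.7): use full 1250 → 1400 doses to go.
Vendor B (1.2): use full 700 → 700 doses to go.
Vendor 9 at 2.1: take 700 of its 900 → requirement met.
Vendor 19, Vendor 6: unused.
Cost = 350×0.5 + 1250×0.7 + 700×1.2 + 700×2.1 = 3360.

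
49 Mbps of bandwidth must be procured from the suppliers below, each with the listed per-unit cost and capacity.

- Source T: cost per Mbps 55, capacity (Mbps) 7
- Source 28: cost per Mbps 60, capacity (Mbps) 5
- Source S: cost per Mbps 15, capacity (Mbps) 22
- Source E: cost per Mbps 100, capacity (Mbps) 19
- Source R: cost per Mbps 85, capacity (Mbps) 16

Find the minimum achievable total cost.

Fill from the cheapest supplier first.
Source S at 15: take all 22 Mbps — 27 still needed.
Source T at 55: take all 7 Mbps — 20 still needed.
Take 5 from Source 28 at 60 — need 15 more.
Take 15 from Source R at 85 to finish.
Source E: unused.
Cost = 22×15 + 7×55 + 5×60 + 15×85 = 2290.

2290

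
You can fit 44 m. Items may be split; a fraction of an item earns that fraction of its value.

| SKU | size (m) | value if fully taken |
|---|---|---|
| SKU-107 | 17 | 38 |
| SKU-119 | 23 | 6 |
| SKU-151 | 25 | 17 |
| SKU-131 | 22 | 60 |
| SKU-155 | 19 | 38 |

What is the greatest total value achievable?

108

Sort by value density: SKU-131 60/22≈2.73, SKU-107 38/17≈2.24, SKU-155 38/19≈2, SKU-151 17/25≈0.68, SKU-119 6/23≈0.261.
Take all of SKU-131 (22 m, value 60) → 22 m left.
Take all of SKU-107 (17 m, value 38) → 5 m left.
5 m left: a 5/19 share of SKU-155 gives 38×5/19 = 10.
Total value = 108.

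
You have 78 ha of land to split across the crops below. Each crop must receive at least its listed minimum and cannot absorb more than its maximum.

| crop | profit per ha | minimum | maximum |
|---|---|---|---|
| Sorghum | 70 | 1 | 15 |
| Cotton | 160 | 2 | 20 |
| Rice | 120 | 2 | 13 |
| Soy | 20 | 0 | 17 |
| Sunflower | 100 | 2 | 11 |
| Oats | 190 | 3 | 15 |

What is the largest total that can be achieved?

Meeting every minimum uses 1+2+2+0+2+3 = 10 ha, leaving 68.
Rank by profit per ha: Oats 190 > Cotton 160 > Rice 120 > Sunflower 100 > Sorghum 70 > Soy 20.
Oats takes 12 more to reach its cap of 15 — 56 left.
Give Cotton 18 more to hit its cap of 20 — 38 left.
Give Rice 11 more to hit its cap of 13 — 27 left.
Sunflower: +9 to 11 (cap) — 18 left.
Give Sorghum 14 more to hit its cap of 15 — 4 left.
Soy: +4 (room for 17) → 4. Pool exhausted.
Total = 70×15 + 160×20 + 120×13 + 20×4 + 100×11 + 190×15 = 9840.

9840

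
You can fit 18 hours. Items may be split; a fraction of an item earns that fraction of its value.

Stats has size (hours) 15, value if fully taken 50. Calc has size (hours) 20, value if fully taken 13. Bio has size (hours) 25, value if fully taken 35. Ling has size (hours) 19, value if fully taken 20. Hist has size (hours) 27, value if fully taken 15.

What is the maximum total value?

Sort by value density: Stats 50/15≈3.33, Bio 35/25≈1.4, Ling 20/19≈1.05, Calc 13/20≈0.65, Hist 15/27≈0.556.
Stats: take in full, 15 hours for value 50 — 3 left.
Fill the last 3 hours with part of Bio: 3/25 of it earns 4.2.
Total value = 54.2.

54.2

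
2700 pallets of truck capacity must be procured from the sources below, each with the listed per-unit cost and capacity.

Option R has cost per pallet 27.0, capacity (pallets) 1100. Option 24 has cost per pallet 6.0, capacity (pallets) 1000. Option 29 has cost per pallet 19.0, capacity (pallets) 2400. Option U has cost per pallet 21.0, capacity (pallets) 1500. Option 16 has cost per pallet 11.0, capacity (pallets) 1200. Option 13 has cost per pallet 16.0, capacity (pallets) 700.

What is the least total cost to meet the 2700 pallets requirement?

27200

Fill from the cheapest source first.
Option 24 at 6.0: take all 1000 pallets ; 1700 still needed.
Option 16 (11.0): use full 1200 ; 500 pallets to go.
Option 13 (16.0): take the remaining 500 ; done.
Option 29, Option U, Option R: unused.
Cost = 1000×6.0 + 1200×11.0 + 500×16.0 = 27200.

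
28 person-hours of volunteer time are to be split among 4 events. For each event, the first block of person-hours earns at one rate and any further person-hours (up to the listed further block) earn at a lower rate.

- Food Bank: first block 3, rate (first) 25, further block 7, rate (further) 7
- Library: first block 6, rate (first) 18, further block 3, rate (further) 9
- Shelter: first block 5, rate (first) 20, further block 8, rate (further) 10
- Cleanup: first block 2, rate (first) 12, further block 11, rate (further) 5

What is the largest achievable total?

421

Rank every tier by rate: Food Bank/first 25 > Shelter/first 20 > Library/first 18 > Cleanup/first 12 > Shelter/second 10 > Library/second 9 > Food Bank/second 7 > Cleanup/second 5.
Food Bank/first (25): +3 ; 25 left.
Fill Shelter first block (5 at 20) ; 20 left.
Library first at 18: fill all 6 ; 14 left.
Cleanup first at 12: fill all 2 ; 12 left.
Fill Shelter second block (8 at 10) ; 4 left.
Library second at 9: fill all 3 ; 1 left.
1 remain; put them into Food Bank second at 7.
Total = 25×3 + 20×5 + 18×6 + 12×2 + 10×8 + 9×3 + 7×1 = 421.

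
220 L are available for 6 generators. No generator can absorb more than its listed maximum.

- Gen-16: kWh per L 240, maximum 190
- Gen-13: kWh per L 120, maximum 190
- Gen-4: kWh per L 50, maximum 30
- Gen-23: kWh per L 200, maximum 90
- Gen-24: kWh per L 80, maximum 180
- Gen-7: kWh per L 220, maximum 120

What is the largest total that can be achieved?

52200

Rank by kWh per L: Gen-16 240 > Gen-7 220 > Gen-23 200 > Gen-13 120 > Gen-24 80 > Gen-4 50.
Gen-16 takes 190 to reach its cap of 190 — 30 left.
Gen-7 has room for 120 but only 30 remain, so it gets 30.
Total = 240×190 + 220×30 = 52200.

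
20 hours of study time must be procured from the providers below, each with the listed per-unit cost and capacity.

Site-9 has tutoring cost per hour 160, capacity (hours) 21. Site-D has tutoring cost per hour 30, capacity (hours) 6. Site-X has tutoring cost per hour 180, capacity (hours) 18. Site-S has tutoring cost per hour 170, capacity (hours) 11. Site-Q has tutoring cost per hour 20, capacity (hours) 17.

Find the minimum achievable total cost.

430

Cheapest first:
Take 17 from Site-Q at 20 ; need 3 more.
Take 3 from Site-D at 30 to finish.
Site-9, Site-S, Site-X: unused.
Cost = 17×20 + 3×30 = 430.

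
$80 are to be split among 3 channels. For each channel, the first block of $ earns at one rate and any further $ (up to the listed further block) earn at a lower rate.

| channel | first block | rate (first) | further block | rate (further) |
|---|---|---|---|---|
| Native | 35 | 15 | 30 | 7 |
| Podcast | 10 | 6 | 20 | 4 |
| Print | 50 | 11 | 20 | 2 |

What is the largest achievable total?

1020

Treat each block as its own option and order by rate: Native/T1 15 > Print/T1 11 > Native/T2 7 > Podcast/T1 6 > Podcast/T2 4 > Print/T2 2.
Native/T1 (15): +35 ; 45 left.
45 remain; put them into Print T1 at 11.
Total = 15×35 + 11×45 = 1020.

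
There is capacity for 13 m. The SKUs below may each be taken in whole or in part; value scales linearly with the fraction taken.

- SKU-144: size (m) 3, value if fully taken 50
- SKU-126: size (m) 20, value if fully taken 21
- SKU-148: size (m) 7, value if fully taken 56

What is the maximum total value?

Sort by value density: SKU-144 50/3≈16.7, SKU-148 56/7≈8, SKU-126 21/20≈1.05.
Take all of SKU-144 (3 m, value 50) → 10 m left.
Take all of SKU-148 (7 m, value 56) → 3 m left.
Only 3 m remain; take 3/20 of SKU-126 for value 21×3/20 = 3.15.
Total value = 109.15.

109.15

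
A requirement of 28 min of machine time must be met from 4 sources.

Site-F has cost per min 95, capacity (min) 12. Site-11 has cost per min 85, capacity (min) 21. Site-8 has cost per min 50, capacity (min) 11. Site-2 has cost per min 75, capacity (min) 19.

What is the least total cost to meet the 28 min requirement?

1825

Fill from the cheapest source first.
Site-8 (50): use full 11 ; 17 min to go.
Take 17 from Site-2 at 75 to finish.
Site-11, Site-F: unused.
Cost = 11×50 + 17×75 = 1825.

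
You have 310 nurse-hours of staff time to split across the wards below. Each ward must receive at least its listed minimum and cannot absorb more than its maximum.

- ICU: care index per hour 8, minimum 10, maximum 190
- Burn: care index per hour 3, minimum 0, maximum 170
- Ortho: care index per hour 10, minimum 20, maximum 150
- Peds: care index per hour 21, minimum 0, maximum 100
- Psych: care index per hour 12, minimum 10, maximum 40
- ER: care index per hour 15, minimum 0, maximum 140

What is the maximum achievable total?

4960

Meeting every minimum uses 10+0+20+0+10+0 = 40 nurse-hours, leaving 270.
Highest care index per hour first: Peds 21 > ER 15 > Psych 12 > Ortho 10 > ICU 8 > Burn 3.
Peds: +100 to 100 (cap) — 170 left.
Give ER 140 more to hit its cap of 140 — 30 left.
Psych takes 30 more to reach its cap of 40 — 0 left.
Total = 8×10 + 10×20 + 21×100 + 12×40 + 15×140 = 4960.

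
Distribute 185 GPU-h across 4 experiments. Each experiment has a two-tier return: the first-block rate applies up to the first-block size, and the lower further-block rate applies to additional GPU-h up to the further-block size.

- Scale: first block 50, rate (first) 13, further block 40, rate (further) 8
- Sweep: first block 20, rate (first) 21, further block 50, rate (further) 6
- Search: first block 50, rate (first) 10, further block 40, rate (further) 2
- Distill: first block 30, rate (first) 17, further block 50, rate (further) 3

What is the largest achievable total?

Order all 8 blocks by rate: Sweep/tier1 21 > Distill/tier1 17 > Scale/tier1 13 > Search/tier1 10 > Scale/tier2 8 > Sweep/tier2 6 > Distill/tier2 3 > Search/tier2 2.
Sweep tier1 at 21: fill all 20 — 165 left.
Distill/tier1 (17): +30 — 135 left.
Fill Scale tier1 block (50 at 13) — 85 left.
Search tier1 at 10: fill all 50 — 35 left.
Scale/tier2: +35 of 40 at 8; pool empty.
Total = 21×20 + 17×30 + 13×50 + 10×50 + 8×35 = 2360.

2360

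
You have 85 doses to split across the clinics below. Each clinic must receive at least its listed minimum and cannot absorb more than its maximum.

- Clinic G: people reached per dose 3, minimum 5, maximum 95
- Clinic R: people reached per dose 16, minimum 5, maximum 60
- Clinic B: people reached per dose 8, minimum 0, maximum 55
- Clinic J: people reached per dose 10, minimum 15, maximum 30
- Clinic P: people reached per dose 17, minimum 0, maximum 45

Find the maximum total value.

Meeting every minimum uses 5+5+0+15+0 = 25 doses, leaving 60.
Highest people reached per dose first: Clinic P 17 > Clinic R 16 > Clinic J 10 > Clinic B 8 > Clinic G 3.
Clinic P: +45 to 45 (cap) — 15 left.
Clinic R: +15 (room for 55) → 20. Pool exhausted.
Total = 3×5 + 16×20 + 10×15 + 17×45 = 1250.

1250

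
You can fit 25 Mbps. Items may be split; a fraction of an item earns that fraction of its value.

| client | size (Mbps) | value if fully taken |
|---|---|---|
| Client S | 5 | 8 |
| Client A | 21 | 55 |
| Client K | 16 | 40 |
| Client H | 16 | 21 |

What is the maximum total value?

Rank by value-to-size ratio: Client A 55/21≈2.62, Client K 40/16≈2.5, Client S 8/5≈1.6, Client H 21/16≈1.31.
Take all of Client A (21 Mbps, value 55) → 4 Mbps left.
4 Mbps left: a 4/16 share of Client K gives 40×4/16 = 10.
Total value = 65.

65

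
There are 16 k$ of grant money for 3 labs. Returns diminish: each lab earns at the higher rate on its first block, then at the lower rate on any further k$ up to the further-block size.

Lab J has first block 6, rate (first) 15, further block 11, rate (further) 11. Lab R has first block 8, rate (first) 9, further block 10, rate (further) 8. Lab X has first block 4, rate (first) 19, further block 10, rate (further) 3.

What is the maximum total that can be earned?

Treat each block as its own option and order by rate: Lab X/T1 19 > Lab J/T1 15 > Lab J/T2 11 > Lab R/T1 9 > Lab R/T2 8 > Lab X/T2 3.
Lab X/T1 (19): +4 → 12 left.
Lab J/T1 (15): +6 → 6 left.
Lab J T2 at 11: only 6 left, fill 6.
Total = 19×4 + 15×6 + 11×6 = 232.

232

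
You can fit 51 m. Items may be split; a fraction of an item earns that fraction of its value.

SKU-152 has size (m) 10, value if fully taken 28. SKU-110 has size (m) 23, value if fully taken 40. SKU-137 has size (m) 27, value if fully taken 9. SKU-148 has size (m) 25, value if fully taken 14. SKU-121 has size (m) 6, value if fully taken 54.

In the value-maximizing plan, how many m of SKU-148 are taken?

12

Best value per unit of size first: SKU-121 54/6≈9, SKU-152 28/10≈2.8, SKU-110 40/23≈1.74, SKU-148 14/25≈0.56, SKU-137 9/27≈0.333.
Take all of SKU-121 (6 m, value 54) — 45 m left.
Take all of SKU-152 (10 m, value 28) — 35 m left.
SKU-110: take in full, 23 m for value 40 — 12 left.
Fill the last 12 m with part of SKU-148: 12/25 of it earns 6.72.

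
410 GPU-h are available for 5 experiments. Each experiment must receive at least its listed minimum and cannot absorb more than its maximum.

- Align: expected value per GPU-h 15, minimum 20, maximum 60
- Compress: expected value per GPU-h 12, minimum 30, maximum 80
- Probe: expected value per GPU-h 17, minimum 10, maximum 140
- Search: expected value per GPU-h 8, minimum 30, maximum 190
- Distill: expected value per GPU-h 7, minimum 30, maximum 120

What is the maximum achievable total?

5250

Meeting every minimum uses 20+30+10+30+30 = 120 GPU-h, leaving 290.
Rank by expected value per GPU-h: Probe 17 > Align 15 > Compress 12 > Search 8 > Distill 7.
Give Probe 130 more to hit its cap of 140 ; 160 left.
Align takes 40 more to reach its cap of 60 ; 120 left.
Compress takes 50 more to reach its cap of 80 ; 70 left.
Search: +70 (room for 160) → 100. Pool exhausted.
Total = 15×60 + 12×80 + 17×140 + 8×100 + 7×30 = 5250.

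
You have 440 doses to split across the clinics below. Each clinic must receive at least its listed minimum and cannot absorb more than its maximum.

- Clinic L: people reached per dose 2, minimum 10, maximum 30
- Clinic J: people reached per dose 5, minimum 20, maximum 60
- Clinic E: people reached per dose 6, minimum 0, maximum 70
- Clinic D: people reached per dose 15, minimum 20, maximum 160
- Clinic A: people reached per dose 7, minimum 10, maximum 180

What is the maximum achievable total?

Meeting every minimum uses 10+20+0+20+10 = 60 doses, leaving 380.
Highest people reached per dose first: Clinic D 15 > Clinic A 7 > Clinic E 6 > Clinic J 5 > Clinic L 2.
Clinic D: +140 to 160 (cap) ; 240 left.
Clinic A: +170 to 180 (cap) ; 70 left.
Clinic E takes 70 more to reach its cap of 70 ; 0 left.
Total = 2×10 + 5×20 + 6×70 + 15×160 + 7×180 = 4200.

4200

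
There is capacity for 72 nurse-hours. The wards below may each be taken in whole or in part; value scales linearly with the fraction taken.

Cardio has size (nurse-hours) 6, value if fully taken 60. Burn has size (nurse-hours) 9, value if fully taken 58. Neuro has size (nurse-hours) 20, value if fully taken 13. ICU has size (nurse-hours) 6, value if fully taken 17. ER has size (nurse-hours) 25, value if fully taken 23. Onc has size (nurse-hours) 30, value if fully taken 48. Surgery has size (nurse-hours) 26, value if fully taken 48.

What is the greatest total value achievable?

Rank by value-to-size ratio: Cardio 60/6≈10, Burn 58/9≈6.44, ICU 17/6≈2.83, Surgery 48/26≈1.85, Onc 48/30≈1.6, ER 23/25≈0.92, Neuro 13/20≈0.65.
Take all of Cardio (6 nurse-hours, value 60) → 66 nurse-hours left.
Burn: take in full, 9 nurse-hours for value 58 → 57 left.
Take all of ICU (6 nurse-hours, value 17) → 51 nurse-hours left.
Surgery: take in full, 26 nurse-hours for value 48 → 25 left.
Fill the last 25 nurse-hours with part of Onc: 25/30 of it earns 40.
Total value = 223.

223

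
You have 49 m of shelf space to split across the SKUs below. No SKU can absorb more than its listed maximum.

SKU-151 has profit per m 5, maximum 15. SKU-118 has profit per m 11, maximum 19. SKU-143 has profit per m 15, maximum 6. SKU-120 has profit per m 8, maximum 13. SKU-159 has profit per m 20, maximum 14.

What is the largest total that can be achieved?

659

Highest profit per m first: SKU-159 20 > SKU-143 15 > SKU-118 11 > SKU-120 8 > SKU-151 5.
Give SKU-159 14 to hit its cap of 14 — 35 left.
SKU-143 takes 6 to reach its cap of 6 — 29 left.
SKU-118 takes 19 to reach its cap of 19 — 10 left.
Only 10 left; SKU-120 takes them to reach 10.
Total = 11×19 + 15×6 + 8×10 + 20×14 = 659.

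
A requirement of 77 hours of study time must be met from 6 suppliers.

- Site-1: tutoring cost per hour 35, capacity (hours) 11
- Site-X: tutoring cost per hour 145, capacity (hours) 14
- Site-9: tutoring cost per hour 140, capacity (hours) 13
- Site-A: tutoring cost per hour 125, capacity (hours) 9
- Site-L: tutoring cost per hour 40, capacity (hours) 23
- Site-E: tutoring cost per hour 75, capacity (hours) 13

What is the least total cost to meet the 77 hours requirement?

Fill from the cheapest supplier first.
Site-1 (35): use full 11 ; 66 hours to go.
Site-L (40): use full 23 ; 43 hours to go.
Take 13 from Site-E at 75 ; need 30 more.
Site-A (125): use full 9 ; 21 hours to go.
Take 13 from Site-9 at 140 ; need 8 more.
Site-X (145): take the remaining 8 ; done.
Cost = 11×35 + 23×40 + 13×75 + 9×125 + 13×140 + 8×145 = 6385.

6385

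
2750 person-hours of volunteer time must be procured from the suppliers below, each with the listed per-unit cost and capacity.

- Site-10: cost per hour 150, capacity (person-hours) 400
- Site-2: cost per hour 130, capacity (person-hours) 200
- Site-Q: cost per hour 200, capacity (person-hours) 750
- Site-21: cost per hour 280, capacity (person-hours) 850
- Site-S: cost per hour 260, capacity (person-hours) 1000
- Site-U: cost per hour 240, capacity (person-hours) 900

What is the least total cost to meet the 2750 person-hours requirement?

Fill from the cheapest supplier first.
Site-2 at 130: take all 200 person-hours → 2550 still needed.
Site-10 at 150: take all 400 person-hours → 2150 still needed.
Site-Q at 200: take all 750 person-hours → 1400 still needed.
Take 900 from Site-U at 240 → need 500 more.
Site-S (260): take the remaining 500 → done.
Site-21: unused.
Cost = 200×130 + 400×150 + 750×200 + 900×240 + 500×260 = 582000.

582000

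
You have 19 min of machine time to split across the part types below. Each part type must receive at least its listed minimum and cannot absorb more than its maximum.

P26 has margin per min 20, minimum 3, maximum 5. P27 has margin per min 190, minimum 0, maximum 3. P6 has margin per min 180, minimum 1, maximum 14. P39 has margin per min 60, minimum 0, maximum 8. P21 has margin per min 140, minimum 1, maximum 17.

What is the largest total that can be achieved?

2930

Meeting every minimum uses 3+0+1+0+1 = 5 min, leaving 14.
Rank by margin per min: P27 190 > P6 180 > P21 140 > P39 60 > P26 20.
P27: +3 to 3 (cap) — 11 left.
P6: +11 (room for 13) → 12. Pool exhausted.
Total = 20×3 + 190×3 + 180×12 + 140×1 = 2930.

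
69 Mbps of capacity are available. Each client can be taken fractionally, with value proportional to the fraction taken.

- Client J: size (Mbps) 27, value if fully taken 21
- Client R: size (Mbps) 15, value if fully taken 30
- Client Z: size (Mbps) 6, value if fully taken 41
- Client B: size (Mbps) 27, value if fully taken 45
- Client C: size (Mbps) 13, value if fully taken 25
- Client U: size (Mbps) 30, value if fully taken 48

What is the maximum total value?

Sort by value density: Client Z 41/6≈6.83, Client R 30/15≈2, Client C 25/13≈1.92, Client B 45/27≈1.67, Client U 48/30≈1.6, Client J 21/27≈0.778.
Take all of Client Z (6 Mbps, value 41) → 63 Mbps left.
Take all of Client R (15 Mbps, value 30) → 48 Mbps left.
Client C: take in full, 13 Mbps for value 25 → 35 left.
Client B: take in full, 27 Mbps for value 45 → 8 left.
Only 8 Mbps remain; take 8/30 of Client U for value 48×8/30 = 12.8.
Total value = 153.8.

153.8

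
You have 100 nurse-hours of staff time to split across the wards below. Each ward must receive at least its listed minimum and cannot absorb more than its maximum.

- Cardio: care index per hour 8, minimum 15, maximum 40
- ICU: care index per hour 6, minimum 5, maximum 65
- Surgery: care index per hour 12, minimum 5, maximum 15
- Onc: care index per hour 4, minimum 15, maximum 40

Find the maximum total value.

740

Meeting every minimum uses 15+5+5+15 = 40 nurse-hours, leaving 60.
Order the wards by care index per hour: Surgery 12 > Cardio 8 > ICU 6 > Onc 4.
Give Surgery 10 more to hit its cap of 15 ; 50 left.
Give Cardio 25 more to hit its cap of 40 ; 25 left.
ICU: +25 (room for 60) → 30. Pool exhausted.
Total = 8×40 + 6×30 + 12×15 + 4×15 = 740.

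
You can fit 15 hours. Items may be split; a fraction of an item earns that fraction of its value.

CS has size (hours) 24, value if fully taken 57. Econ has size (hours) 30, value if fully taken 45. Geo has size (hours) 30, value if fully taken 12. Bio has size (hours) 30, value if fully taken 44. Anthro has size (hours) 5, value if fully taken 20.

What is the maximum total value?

43.75

Sort by value density: Anthro 20/5≈4, CS 57/24≈2.38, Econ 45/30≈1.5, Bio 44/30≈1.47, Geo 12/30≈0.4.
Anthro: take in full, 5 hours for value 20 → 10 left.
10 hours left: a 10/24 share of CS gives 57×10/24 = 23.75.
Total value = 43.75.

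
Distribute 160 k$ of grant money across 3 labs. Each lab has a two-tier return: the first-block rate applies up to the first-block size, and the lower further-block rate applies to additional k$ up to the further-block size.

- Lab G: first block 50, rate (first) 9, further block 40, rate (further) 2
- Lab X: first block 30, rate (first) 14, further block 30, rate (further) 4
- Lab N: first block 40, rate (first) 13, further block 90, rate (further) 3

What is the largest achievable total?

Rank every tier by rate: Lab X/first 14 > Lab N/first 13 > Lab G/first 9 > Lab X/second 4 > Lab N/second 3 > Lab G/second 2.
Lab X first at 14: fill all 30 — 130 left.
Fill Lab N first block (40 at 13) — 90 left.
Lab G/first (9): +50 — 40 left.
Lab X/second (4): +30 — 10 left.
Lab N second at 3: only 10 left, fill 10.
Total = 14×30 + 13×40 + 9×50 + 4×30 + 3×10 = 1540.

1540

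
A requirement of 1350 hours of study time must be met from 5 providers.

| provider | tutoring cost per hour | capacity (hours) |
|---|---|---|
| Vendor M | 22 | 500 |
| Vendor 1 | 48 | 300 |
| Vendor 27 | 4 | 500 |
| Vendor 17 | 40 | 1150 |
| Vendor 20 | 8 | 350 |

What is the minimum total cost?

15800

Use providers in increasing cost order.
Vendor 27 (4): use full 500 → 850 hours to go.
Take 350 from Vendor 20 at 8 → need 500 more.
Vendor M (22): use full 500 → 0 hours to go.
Vendor 17, Vendor 1: unused.
Cost = 500×4 + 350×8 + 500×22 = 15800.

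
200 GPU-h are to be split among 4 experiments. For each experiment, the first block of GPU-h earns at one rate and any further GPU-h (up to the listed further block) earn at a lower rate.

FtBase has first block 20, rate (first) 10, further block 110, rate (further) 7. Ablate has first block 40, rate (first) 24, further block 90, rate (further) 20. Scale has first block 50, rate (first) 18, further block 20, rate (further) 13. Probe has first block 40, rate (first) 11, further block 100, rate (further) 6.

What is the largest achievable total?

Order all 8 blocks by rate: Ablate/tier1 24 > Ablate/tier2 20 > Scale/tier1 18 > Scale/tier2 13 > Probe/tier1 11 > FtBase/tier1 10 > FtBase/tier2 7 > Probe/tier2 6.
Ablate tier1 at 24: fill all 40 — 160 left.
Ablate tier2 at 20: fill all 90 — 70 left.
Scale/tier1 (18): +50 — 20 left.
Scale tier2 at 13: fill all 20 — 0 left.
Total = 24×40 + 20×90 + 18×50 + 13×20 = 3920.

3920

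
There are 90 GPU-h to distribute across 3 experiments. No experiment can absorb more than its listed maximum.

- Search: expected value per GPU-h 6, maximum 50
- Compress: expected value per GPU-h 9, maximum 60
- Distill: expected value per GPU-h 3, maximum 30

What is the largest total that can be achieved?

Rank by expected value per GPU-h: Compress 9 > Search 6 > Distill 3.
Compress: +60 to 60 (cap) — 30 left.
Search: +30 (room for 50) → 30. Pool exhausted.
Total = 6×30 + 9×60 = 720.

720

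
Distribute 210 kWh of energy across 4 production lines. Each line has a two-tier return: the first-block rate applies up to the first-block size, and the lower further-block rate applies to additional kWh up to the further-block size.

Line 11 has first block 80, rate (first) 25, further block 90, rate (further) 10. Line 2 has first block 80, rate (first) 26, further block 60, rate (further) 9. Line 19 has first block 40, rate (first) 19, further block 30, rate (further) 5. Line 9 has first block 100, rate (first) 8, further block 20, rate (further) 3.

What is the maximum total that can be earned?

4940

Order all 8 blocks by rate: Line 2/tier1 26 > Line 11/tier1 25 > Line 19/tier1 19 > Line 11/tier2 10 > Line 2/tier2 9 > Line 9/tier1 8 > Line 19/tier2 5 > Line 9/tier2 3.
Fill Line 2 tier1 block (80 at 26) → 130 left.
Line 11 tier1 at 25: fill all 80 → 50 left.
Line 19/tier1 (19): +40 → 10 left.
Line 11/tier2: +10 of 90 at 10; pool empty.
Total = 26×80 + 25×80 + 19×40 + 10×10 = 4940.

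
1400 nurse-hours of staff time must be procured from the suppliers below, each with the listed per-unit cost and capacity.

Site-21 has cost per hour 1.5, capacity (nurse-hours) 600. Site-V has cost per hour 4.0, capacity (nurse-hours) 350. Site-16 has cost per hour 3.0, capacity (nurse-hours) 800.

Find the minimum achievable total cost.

3300

Cheapest first:
Take 600 from Site-21 at 1.5 — need 800 more.
Site-16 at 3.0: take all 800 nurse-hours — 0 still needed.
Site-V: unused.
Cost = 600×1.5 + 800×3.0 = 3300.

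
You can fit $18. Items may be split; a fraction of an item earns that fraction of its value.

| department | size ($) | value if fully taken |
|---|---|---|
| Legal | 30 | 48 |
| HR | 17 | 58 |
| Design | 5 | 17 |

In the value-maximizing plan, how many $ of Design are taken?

Sort by value density: HR 58/17≈3.41, Design 17/5≈3.4, Legal 48/30≈1.6.
Take all of HR (17 $, value 58) — 1 $ left.
Only 1 $ remain; take 1/5 of Design for value 17×1/5 = 3.4.

1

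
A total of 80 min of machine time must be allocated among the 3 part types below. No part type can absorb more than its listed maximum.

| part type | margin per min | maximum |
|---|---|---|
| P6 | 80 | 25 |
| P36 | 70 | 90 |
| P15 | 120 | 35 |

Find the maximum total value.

Order the part types by margin per min: P15 120 > P6 80 > P36 70.
P15: +35 to 35 (cap) — 45 left.
Give P6 25 to hit its cap of 25 — 20 left.
P36 has room for 90 but only 20 remain, so it gets 20.
Total = 80×25 + 70×20 + 120×35 = 7600.

7600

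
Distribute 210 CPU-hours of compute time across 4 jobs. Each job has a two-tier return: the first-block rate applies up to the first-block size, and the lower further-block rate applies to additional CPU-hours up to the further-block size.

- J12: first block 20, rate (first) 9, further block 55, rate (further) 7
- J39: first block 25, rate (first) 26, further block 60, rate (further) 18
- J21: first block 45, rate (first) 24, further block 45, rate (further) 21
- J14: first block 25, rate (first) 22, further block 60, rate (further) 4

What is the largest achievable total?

Treat each block as its own option and order by rate: J39/tier1 26 > J21/tier1 24 > J14/tier1 22 > J21/tier2 21 > J39/tier2 18 > J12/tier1 9 > J12/tier2 7 > J14/tier2 4.
Fill J39 tier1 block (25 at 26) ; 185 left.
J21/tier1 (24): +45 ; 140 left.
J14 tier1 at 22: fill all 25 ; 115 left.
J21/tier2 (21): +45 ; 70 left.
J39/tier2 (18): +60 ; 10 left.
J12/tier1: +10 of 20 at 9; pool empty.
Total = 26×25 + 24×45 + 22×25 + 21×45 + 18×60 + 9×10 = 4395.

4395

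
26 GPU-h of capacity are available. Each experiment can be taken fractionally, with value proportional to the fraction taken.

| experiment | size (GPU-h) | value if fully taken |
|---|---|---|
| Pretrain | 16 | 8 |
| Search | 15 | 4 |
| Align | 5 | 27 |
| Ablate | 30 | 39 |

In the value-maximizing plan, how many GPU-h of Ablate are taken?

Sort by value density: Align 27/5≈5.4, Ablate 39/30≈1.3, Pretrain 8/16≈0.5, Search 4/15≈0.267.
Align: take in full, 5 GPU-h for value 27 ; 21 left.
Only 21 GPU-h remain; take 21/30 of Ablate for value 39×21/30 = 27.3.

21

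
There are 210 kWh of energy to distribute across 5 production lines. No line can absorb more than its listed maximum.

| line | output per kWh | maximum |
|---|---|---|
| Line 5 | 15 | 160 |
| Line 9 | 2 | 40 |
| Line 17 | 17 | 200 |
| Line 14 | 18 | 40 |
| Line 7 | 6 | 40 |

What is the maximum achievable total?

3610

Highest output per kWh first: Line 14 18 > Line 17 17 > Line 5 15 > Line 7 6 > Line 9 2.
Line 14: +40 to 40 (cap) → 170 left.
Line 17 has room for 200 but only 170 remain, so it gets 170.
Total = 17×170 + 18×40 = 3610.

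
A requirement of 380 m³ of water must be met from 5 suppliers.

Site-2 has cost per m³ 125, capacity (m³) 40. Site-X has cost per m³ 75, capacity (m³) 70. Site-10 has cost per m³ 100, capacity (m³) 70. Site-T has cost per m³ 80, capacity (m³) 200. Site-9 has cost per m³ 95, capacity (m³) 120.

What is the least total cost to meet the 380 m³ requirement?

31700

Fill from the cheapest supplier first.
Site-X (75): use full 70 ; 310 m³ to go.
Site-T at 80: take all 200 m³ ; 110 still needed.
Site-9 at 95: take 110 of its 120 ; requirement met.
Site-10, Site-2: unused.
Cost = 70×75 + 200×80 + 110×95 = 31700.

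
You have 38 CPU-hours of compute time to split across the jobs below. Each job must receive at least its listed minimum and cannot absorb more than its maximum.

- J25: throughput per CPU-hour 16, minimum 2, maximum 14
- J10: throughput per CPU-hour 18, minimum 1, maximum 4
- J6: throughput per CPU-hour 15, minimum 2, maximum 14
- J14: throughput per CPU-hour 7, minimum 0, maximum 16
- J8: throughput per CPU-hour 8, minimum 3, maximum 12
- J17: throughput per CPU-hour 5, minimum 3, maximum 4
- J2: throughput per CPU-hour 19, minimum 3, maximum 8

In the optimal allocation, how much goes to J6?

6

Meeting every minimum uses 2+1+2+0+3+3+3 = 14 CPU-hours, leaving 24.
Rank by throughput per CPU-hour: J2 19 > J10 18 > J25 16 > J6 15 > J8 8 > J14 7 > J17 5.
Give J2 5 more to hit its cap of 8 ; 19 left.
J10: +3 to 4 (cap) ; 16 left.
Give J25 12 more to hit its cap of 14 ; 4 left.
J6: +4 (room for 12) → 6. Pool exhausted.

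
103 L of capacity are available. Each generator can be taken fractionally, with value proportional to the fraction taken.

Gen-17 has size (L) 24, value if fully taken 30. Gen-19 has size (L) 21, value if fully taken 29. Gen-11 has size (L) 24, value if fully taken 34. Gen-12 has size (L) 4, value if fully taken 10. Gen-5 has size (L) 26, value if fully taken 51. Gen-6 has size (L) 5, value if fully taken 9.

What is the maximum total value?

161.75

Rank by value-to-size ratio: Gen-12 10/4≈2.5, Gen-5 51/26≈1.96, Gen-6 9/5≈1.8, Gen-11 34/24≈1.42, Gen-19 29/21≈1.38, Gen-17 30/24≈1.25.
Gen-12: take in full, 4 L for value 10 — 99 left.
Take all of Gen-5 (26 L, value 51) — 73 L left.
All 5 L of Gen-6 fit (value 9) — 68 remain.
Take all of Gen-11 (24 L, value 34) — 44 L left.
Take all of Gen-19 (21 L, value 29) — 23 L left.
Fill the last 23 L with part of Gen-17: 23/24 of it earns 28.75.
Total value = 161.75.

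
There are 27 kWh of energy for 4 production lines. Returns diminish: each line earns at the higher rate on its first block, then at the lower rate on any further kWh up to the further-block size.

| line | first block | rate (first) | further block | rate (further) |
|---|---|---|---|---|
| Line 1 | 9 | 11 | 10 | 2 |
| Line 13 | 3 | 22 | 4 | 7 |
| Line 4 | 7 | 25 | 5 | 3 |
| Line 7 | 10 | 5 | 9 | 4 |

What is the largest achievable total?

388

Rank every tier by rate: Line 4/tier1 25 > Line 13/tier1 22 > Line 1/tier1 11 > Line 13/tier2 7 > Line 7/tier1 5 > Line 7/tier2 4 > Line 4/tier2 3 > Line 1/tier2 2.
Fill Line 4 tier1 block (7 at 25) → 20 left.
Line 13/tier1 (22): +3 → 17 left.
Line 1/tier1 (11): +9 → 8 left.
Line 13/tier2 (7): +4 → 4 left.
Line 7/tier1: +4 of 10 at 5; pool empty.
Total = 25×7 + 22×3 + 11×9 + 7×4 + 5×4 = 388.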